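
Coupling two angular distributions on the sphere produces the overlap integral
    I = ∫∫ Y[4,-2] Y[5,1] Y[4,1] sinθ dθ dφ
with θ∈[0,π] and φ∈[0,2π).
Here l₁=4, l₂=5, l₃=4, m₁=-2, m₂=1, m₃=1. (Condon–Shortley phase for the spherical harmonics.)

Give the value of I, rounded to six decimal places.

L=13 odd ⇒ parity kills the (l;000) factor ⇒ I = 0

0.000000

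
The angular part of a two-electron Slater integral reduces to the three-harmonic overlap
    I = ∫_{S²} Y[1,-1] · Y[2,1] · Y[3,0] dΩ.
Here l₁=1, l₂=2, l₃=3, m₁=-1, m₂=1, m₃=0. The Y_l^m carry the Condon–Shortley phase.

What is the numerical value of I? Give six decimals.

m-sum 0 ✓  L=6 even ✓  1≤3≤3 ✓
Π(2lᵢ+1) = 3×5×7 = 105
triangle coeff Δ(1,2,3) = 1/105
Σ_t [0,0]: t=0:+1/4 = 1/4
(3j)²=3/35 [(1 2 3; 0 0 0)], sign=-1
Σ_t [0,0]: t=0:+1/12 = 1/12
(3j)²=1/35 [(1 2 3; -1 1 0)], sign=-1
⇒ 4πI² = 9/35
I = (+1)√(9/35/(4π)) = 0.14304817

0.143048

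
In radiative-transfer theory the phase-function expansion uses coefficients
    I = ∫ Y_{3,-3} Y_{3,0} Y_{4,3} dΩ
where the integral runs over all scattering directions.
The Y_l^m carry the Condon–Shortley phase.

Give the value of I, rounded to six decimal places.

Rules hold: Σm=0, L=10 even, 0≤4≤6.
N = 7·7·9 = 441
Δ = 2!·4!·4!/11! = 1/34650
Racah Σ t=0..2: t=0:+1/72 t=1:−1/16 t=2:+1/72 = -5/144
⇒ 3j(3 3 4; 0 0 0)² = 2/77, sgn -1
Racah Σ t=2..2: t=2:+1/288 = 1/288
⇒ 3j(3 3 4; -3 0 3)² = 1/22, sgn -1
4πI² = N·(3j₀)²·(3jₘ)² = 63/121
I = +1·√(0.520661/4π) = 0.20355073

0.203551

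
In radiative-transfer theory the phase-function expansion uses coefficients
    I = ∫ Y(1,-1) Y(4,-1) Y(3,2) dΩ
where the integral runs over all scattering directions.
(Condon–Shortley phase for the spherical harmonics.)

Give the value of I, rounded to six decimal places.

-0.106622

m-sum 0 ✓  L=8 even ✓  3≤3≤5 ✓
Π(2lᵢ+1) = 3×9×7 = 189
triangle coeff Δ(1,4,3) = 1/252
Σ_t [1,1]: t=1:−1/36 = -1/36
(3j)²=4/63 [(1 4 3; 0 0 0)], sign=+1
Σ_t [2,2]: t=2:+1/240 = 1/240
(3j)²=1/84 [(1 4 3; -1 -1 2)], sign=-1
⇒ 4πI² = 1/7
I = (-1)√(1/7/(4π)) = -0.10662181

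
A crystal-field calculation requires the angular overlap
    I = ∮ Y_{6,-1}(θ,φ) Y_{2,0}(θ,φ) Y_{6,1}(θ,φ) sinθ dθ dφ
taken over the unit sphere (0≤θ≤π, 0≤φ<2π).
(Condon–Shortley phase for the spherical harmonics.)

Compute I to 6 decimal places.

-0.149094

Checks pass: Σm=0; 14 even; l₃=6∈[4,8].
(2·6+1)(2·2+1)(2·6+1) = 845
Δ: 2! 10! 2! / 15! → 1/90090
sum: t=0:+1/69120 t=1:−1/14400 t=2:+1/69120 = -7/172800
3j²(6 2 6; 0 0 0) = Δ·Π!·Σ² = 14/715  (sign -1)
sum: t=0:+1/120960 t=1:−1/17280 t=2:+1/57600 = -13/403200
3j²(6 2 6; -1 0 1) = Δ·Π!·Σ² = 13/770  (sign +1)
combine: 4πI² = 845·14/715·13/770 = 169/605
take √, sign -1: I = -0.14909419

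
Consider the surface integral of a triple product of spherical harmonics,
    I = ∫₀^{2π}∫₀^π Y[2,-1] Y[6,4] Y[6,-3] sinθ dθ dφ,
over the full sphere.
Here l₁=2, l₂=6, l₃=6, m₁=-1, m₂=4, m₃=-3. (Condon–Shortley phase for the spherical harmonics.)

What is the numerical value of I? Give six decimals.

0.179515

Checks pass: Σm=0; 14 even; l₃=6∈[4,8].
(2·2+1)(2·6+1)(2·6+1) = 845
Δ: 2! 2! 10! / 15! → 1/90090
sum: t=0:+1/69120 t=1:−1/14400 t=2:+1/69120 = -7/172800
3j²(2 6 6; 0 0 0) = Δ·Π!·Σ² = 14/715  (sign -1)
sum: t=1:−1/725760 t=2:+1/161280 = 1/207360
3j²(2 6 6; -1 4 -3) = Δ·Π!·Σ² = 7/286  (sign -1)
combine: 4πI² = 845·14/715·7/286 = 49/121
take √, sign +1: I = 0.17951487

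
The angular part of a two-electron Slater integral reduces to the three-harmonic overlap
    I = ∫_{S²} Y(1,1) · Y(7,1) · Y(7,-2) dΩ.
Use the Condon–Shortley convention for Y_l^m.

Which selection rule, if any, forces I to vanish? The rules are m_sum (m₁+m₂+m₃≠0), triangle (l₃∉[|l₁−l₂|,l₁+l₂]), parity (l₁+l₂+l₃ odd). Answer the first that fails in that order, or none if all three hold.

m₁+m₂+m₃ = 1 + 1 − 2 = 0  ✓
triangle: |1−7|=6 ≤ l₃=7 ≤ 1+7=8  ✓
parity: l₁+l₂+l₃ = 15 is odd  ✗

parity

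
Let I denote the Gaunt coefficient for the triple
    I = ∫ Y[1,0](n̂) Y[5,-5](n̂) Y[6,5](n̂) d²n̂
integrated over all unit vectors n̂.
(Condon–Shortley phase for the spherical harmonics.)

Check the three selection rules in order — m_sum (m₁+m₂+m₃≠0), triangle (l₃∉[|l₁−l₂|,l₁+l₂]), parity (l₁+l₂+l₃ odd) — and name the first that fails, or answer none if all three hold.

m₁+m₂+m₃ = 0 − 5 + 5 = 0  ✓
triangle: |1−5|=4 ≤ l₃=6 ≤ 1+5=6  ✓
parity: l₁+l₂+l₃ = 12 is even  ✓

none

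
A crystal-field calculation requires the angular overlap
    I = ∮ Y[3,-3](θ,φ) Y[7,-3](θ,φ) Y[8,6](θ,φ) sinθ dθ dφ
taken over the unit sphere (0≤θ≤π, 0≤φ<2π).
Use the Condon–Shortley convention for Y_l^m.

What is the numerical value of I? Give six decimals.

-0.170387

m-sum 0 ✓  L=18 even ✓  4≤8≤10 ✓
Π(2lᵢ+1) = 7×15×17 = 1785
triangle coeff Δ(3,7,8) = 1/5290740
Σ_t [0,2]: t=0:+1/7257600 t=1:−1/2073600 t=2:+1/7257600 = -1/4838400
(3j)²=252/20995 [(3 7 8; 0 0 0)], sign=-1
Σ_t [2,2]: t=2:+1/348364800 = 1/348364800
(3j)²=11/646 [(3 7 8; -3 -3 6)], sign=+1
⇒ 4πI² = 29106/79781
I = (-1)√(29106/79781/(4π)) = -0.17038705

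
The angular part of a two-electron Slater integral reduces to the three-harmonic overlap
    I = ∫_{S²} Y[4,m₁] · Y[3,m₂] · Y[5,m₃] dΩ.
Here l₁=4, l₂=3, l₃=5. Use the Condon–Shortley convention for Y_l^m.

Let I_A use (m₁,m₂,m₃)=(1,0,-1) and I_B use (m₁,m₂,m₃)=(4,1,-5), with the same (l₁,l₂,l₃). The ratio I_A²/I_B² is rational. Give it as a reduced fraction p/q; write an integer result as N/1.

Same 4,3,5: normalisation and zero-m 3j drop out of the ratio.
A: Δ: 2! 6! 4! / 13! → 1/180180; sum: t=0:+1/432 t=1:−1/192 t=2:+1/1440 = -19/8640; 3j²(4 3 5; 1 0 -1) = Δ·Π!·Σ² = 361/30030  (sign -1)
B: Δ: 2! 6! 4! / 13! → 1/180180; sum: t=0:+1/34560 = 1/34560; 3j²(4 3 5; 4 1 -5) = Δ·Π!·Σ² = 14/429  (sign +1)
I_A²/I_B² = (361/30030)/(14/429) = 361/980

361/980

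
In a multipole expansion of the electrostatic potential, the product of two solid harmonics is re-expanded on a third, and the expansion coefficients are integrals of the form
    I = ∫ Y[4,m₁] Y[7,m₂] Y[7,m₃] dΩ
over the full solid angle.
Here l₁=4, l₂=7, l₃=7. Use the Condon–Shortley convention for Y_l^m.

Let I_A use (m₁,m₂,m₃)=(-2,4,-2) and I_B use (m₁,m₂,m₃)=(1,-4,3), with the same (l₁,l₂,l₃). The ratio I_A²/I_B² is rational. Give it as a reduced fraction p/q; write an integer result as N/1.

Shared (l₁,l₂,l₃)=(4,7,7): N and (l;000)² cancel in I_A²/I_B².
A: Δ = 4!·4!·10!/19! = 1/58198140; Racah Σ t=2..4: t=2:+1/34836480 t=3:−1/2903040 t=4:+1/2903040 = 1/34836480; ⇒ 3j(4 7 7; -2 4 -2)² = 25/117572, sgn -1
B: Δ = 4!·4!·10!/19! = 1/58198140; Racah Σ t=0..3: t=0:+1/4354560 t=1:−1/1935360 t=2:+1/8709120 t=3:−1/522547200 = -13/74649600; ⇒ 3j(4 7 7; 1 -4 3)² = 91/11628, sgn -1
I_A²/I_B² = (25/117572)/(91/11628) = 225/8281

225/8281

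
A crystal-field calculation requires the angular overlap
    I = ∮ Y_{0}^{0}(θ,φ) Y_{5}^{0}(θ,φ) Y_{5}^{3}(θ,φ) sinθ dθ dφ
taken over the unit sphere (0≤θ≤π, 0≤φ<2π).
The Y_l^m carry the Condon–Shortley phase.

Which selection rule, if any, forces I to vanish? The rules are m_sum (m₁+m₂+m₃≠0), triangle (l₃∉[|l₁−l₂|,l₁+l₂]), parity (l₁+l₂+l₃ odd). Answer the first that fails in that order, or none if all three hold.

m_sum

m₁+m₂+m₃ = 0 + 0 + 3 = 3  ✗
triangle: |0−5|=5 ≤ l₃=5 ≤ 0+5=5
parity: l₁+l₂+l₃ = 10 is even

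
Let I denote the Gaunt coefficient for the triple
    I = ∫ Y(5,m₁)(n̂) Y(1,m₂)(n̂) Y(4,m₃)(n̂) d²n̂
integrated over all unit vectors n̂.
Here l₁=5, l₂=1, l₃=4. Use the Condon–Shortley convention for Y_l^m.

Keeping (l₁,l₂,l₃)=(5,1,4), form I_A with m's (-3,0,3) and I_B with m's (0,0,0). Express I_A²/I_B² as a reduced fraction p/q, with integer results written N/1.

16/25

Same 5,1,4: normalisation and zero-m 3j drop out of the ratio.
A: Δ: 2! 8! 0! / 11! → 1/495; sum: t=1:−1/5040 = -1/5040; 3j²(5 1 4; -3 0 3) = Δ·Π!·Σ² = 16/495  (sign +1)
B: Δ: 2! 8! 0! / 11! → 1/495; sum: t=1:−1/576 = -1/576; 3j²(5 1 4; 0 0 0) = Δ·Π!·Σ² = 5/99  (sign -1)
I_A²/I_B² = (16/495)/(5/99) = 16/25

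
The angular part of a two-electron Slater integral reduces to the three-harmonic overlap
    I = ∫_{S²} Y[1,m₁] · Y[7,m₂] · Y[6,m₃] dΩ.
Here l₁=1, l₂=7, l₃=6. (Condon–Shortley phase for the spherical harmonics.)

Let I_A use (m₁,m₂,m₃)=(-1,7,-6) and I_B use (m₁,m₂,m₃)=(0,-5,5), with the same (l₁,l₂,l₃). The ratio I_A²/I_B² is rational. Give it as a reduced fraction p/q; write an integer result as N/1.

91/24

Shared (l₁,l₂,l₃)=(1,7,6): N and (l;000)² cancel in I_A²/I_B².
A: Δ = 2!·0!·12!/15! = 1/1365; Racah Σ t=2..2: t=2:+1/958003200 = 1/958003200; ⇒ 3j(1 7 6; -1 7 -6)² = 1/15, sgn +1
B: Δ = 2!·0!·12!/15! = 1/1365; Racah Σ t=1..1: t=1:−1/39916800 = -1/39916800; ⇒ 3j(1 7 6; 0 -5 5)² = 8/455, sgn +1
I_A²/I_B² = (1/15)/(8/455) = 91/24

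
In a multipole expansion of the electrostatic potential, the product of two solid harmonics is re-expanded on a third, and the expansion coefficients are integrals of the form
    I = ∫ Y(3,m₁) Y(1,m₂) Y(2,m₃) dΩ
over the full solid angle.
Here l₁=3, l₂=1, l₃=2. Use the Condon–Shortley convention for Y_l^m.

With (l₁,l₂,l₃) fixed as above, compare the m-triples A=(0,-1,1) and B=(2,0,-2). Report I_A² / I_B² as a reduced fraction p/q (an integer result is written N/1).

Shared (l₁,l₂,l₃)=(3,1,2): N and (l;000)² cancel in I_A²/I_B².
A: Δ = 2!·4!·0!/7! = 1/105; Racah Σ t=0..0: t=0:+1/12 = 1/12; ⇒ 3j(3 1 2; 0 -1 1)² = 1/35, sgn -1
B: Δ = 2!·4!·0!/7! = 1/105; Racah Σ t=1..1: t=1:−1/24 = -1/24; ⇒ 3j(3 1 2; 2 0 -2)² = 1/21, sgn -1
I_A²/I_B² = (1/35)/(1/21) = 3/5

3/5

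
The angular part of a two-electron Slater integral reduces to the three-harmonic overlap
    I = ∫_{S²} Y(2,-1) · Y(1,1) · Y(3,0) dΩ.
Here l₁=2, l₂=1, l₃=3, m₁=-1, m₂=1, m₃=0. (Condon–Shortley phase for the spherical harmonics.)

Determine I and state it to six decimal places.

m-sum 0 ✓  L=6 even ✓  1≤3≤3 ✓
Π(2lᵢ+1) = 5×3×7 = 105
triangle coeff Δ(2,1,3) = 1/105
Σ_t [0,0]: t=0:+1/4 = 1/4
(3j)²=3/35 [(2 1 3; 0 0 0)], sign=-1
Σ_t [0,0]: t=0:+1/12 = 1/12
(3j)²=1/35 [(2 1 3; -1 1 0)], sign=-1
⇒ 4πI² = 9/35
I = (+1)√(9/35/(4π)) = 0.14304817

0.143048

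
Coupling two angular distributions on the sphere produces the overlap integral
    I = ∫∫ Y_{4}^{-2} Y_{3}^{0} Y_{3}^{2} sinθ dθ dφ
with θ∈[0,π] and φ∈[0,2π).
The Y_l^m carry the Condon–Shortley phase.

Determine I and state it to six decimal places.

Checks pass: Σm=0; 10 even; l₃=3∈[1,7].
(2·4+1)(2·3+1)(2·3+1) = 441
Δ: 4! 4! 2! / 11! → 1/34650
sum: t=1:−1/72 t=2:+1/16 t=3:−1/72 = 5/144
3j²(4 3 3; 0 0 0) = Δ·Π!·Σ² = 2/77  (sign -1)
sum: t=2:+1/96 t=3:−1/72 = -1/288
3j²(4 3 3; -2 0 2) = Δ·Π!·Σ² = 1/462  (sign +1)
combine: 4πI² = 441·2/77·1/462 = 3/121
take √, sign -1: I = -0.04441841

-0.044418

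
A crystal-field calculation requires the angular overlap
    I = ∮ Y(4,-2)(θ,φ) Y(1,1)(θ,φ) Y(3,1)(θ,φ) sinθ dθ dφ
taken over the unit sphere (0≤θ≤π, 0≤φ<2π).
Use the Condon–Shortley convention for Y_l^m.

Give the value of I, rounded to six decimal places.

Rules hold: Σm=0, L=8 even, 3≤3≤5.
N = 9·3·7 = 189
Δ = 2!·6!·0!/9! = 1/252
Racah Σ t=1..1: t=1:−1/36 = -1/36
⇒ 3j(4 1 3; 0 0 0)² = 4/63, sgn +1
Racah Σ t=2..2: t=2:+1/96 = 1/96
⇒ 3j(4 1 3; -2 1 1)² = 5/84, sgn +1
4πI² = N·(3j₀)²·(3jₘ)² = 5/7
I = +1·√(0.714286/4π) = 0.23841361

0.238414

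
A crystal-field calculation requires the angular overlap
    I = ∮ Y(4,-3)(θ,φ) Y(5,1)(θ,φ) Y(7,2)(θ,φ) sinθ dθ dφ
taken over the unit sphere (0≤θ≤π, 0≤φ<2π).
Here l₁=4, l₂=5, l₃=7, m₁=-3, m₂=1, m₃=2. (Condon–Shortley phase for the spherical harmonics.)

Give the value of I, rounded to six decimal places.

-0.162315

Checks pass: Σm=0; 16 even; l₃=7∈[1,9].
(2·4+1)(2·5+1)(2·7+1) = 1485
Δ: 2! 6! 8! / 17! → 1/6126120
sum: t=0:+1/69120 t=1:−1/20736 t=2:+1/69120 = -1/51840
3j²(4 5 7; 0 0 0) = Δ·Π!·Σ² = 280/21879  (sign +1)
sum: t=1:−1/518400 t=2:+1/138240 = 11/2073600
3j²(4 5 7; -3 1 2) = Δ·Π!·Σ² = 77/4420  (sign -1)
combine: 4πI² = 1485·280/21879·77/4420 = 16170/48841
take √, sign -1: I = -0.16231468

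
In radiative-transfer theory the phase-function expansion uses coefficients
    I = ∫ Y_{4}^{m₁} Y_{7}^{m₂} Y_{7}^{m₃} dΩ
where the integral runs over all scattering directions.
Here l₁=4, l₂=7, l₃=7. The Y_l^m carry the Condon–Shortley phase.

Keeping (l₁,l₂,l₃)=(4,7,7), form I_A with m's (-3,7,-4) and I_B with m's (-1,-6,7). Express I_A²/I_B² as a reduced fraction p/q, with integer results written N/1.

Same 4,7,7: normalisation and zero-m 3j drop out of the ratio.
A: Δ: 4! 4! 10! / 19! → 1/58198140; sum: t=4:+1/522547200 = 1/522547200; 3j²(4 7 7; -3 7 -4) = Δ·Π!·Σ² = 77/11628  (sign -1)
B: Δ: 4! 4! 10! / 19! → 1/58198140; sum: t=1:−1/522547200 = -1/522547200; 3j²(4 7 7; -1 -6 7) = Δ·Π!·Σ² = 143/5814  (sign -1)
I_A²/I_B² = (77/11628)/(143/5814) = 7/26

7/26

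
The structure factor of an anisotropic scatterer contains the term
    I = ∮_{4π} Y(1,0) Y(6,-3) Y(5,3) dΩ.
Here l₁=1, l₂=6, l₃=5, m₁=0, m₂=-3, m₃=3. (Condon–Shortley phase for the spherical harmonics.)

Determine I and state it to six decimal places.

-0.212310

Rules hold: Σm=0, L=12 even, 5≤5≤7.
N = 3·13·11 = 429
Δ = 2!·0!·10!/13! = 1/858
Racah Σ t=1..1: t=1:−1/14400 = -1/14400
⇒ 3j(1 6 5; 0 0 0)² = 6/143, sgn +1
Racah Σ t=1..1: t=1:−1/80640 = -1/80640
⇒ 3j(1 6 5; 0 -3 3)² = 9/286, sgn -1
4πI² = N·(3j₀)²·(3jₘ)² = 81/143
I = -1·√(0.566434/4π) = -0.21230956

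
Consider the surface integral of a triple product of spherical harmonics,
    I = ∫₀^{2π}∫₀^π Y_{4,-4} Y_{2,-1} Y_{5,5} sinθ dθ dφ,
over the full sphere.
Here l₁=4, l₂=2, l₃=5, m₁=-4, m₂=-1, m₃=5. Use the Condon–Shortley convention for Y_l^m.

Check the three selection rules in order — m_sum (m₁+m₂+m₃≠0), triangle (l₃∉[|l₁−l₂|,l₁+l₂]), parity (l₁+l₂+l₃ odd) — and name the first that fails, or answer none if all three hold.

parity

Σmᵢ = 0  ✓
l₃∈[|l₁−l₂|,l₁+l₂]=[2,6], have l₃=5  ✓
Σlᵢ = 11 ⇒ odd  ✗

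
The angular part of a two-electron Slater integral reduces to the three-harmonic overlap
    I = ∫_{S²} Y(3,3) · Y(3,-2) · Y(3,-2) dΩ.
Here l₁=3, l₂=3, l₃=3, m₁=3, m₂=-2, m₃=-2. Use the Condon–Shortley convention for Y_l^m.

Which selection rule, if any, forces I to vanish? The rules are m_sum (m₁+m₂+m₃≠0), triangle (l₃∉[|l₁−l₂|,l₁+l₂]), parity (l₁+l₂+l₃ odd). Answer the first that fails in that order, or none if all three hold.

m_sum

Σmᵢ = -1  ✗
l₃∈[|l₁−l₂|,l₁+l₂]=[0,6], have l₃=3
Σlᵢ = 9 ⇒ odd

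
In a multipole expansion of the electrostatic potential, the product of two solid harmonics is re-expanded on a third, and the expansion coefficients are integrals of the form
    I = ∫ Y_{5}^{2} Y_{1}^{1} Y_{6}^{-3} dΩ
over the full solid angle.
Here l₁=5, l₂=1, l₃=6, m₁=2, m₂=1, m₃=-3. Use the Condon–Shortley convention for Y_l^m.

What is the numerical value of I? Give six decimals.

-0.245154

m-sum 0 ✓  L=12 even ✓  4≤6≤6 ✓
Π(2lᵢ+1) = 11×3×13 = 429
triangle coeff Δ(5,1,6) = 1/858
Σ_t [0,0]: t=0:+1/14400 = 1/14400
(3j)²=6/143 [(5 1 6; 0 0 0)], sign=+1
Σ_t [0,0]: t=0:+1/60480 = 1/60480
(3j)²=6/143 [(5 1 6; 2 1 -3)], sign=-1
⇒ 4πI² = 108/143
I = (-1)√(108/143/(4π)) = -0.24515397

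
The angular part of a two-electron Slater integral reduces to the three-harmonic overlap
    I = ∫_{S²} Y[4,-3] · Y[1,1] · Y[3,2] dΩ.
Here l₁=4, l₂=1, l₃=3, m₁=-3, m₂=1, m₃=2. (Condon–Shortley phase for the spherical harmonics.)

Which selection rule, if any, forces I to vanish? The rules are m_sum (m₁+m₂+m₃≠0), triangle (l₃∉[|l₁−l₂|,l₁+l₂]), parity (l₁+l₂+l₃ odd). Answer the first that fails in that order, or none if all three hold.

m₁+m₂+m₃ = -3 + 1 + 2 = 0  ✓
triangle: |4−1|=3 ≤ l₃=3 ≤ 4+1=5  ✓
parity: l₁+l₂+l₃ = 8 is even  ✓

none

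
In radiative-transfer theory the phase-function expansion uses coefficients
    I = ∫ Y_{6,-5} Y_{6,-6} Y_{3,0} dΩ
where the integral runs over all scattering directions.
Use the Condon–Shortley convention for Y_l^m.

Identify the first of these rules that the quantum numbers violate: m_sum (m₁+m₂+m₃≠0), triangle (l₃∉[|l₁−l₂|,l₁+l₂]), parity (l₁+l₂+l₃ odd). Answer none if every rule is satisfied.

m_sum

azimuthal sum: -5 − 6 + 0 = -11  ✗
0 ≤ 3 ≤ 12 (triangle on l)
L = 6 + 6 + 3 = 15 (odd)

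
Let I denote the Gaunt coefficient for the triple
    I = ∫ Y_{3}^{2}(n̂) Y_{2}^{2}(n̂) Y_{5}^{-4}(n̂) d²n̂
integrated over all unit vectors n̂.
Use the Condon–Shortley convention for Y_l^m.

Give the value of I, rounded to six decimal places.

m-sum 0 ✓  L=10 even ✓  1≤5≤5 ✓
Π(2lᵢ+1) = 7×5×11 = 385
triangle coeff Δ(3,2,5) = 1/2310
Σ_t [0,0]: t=0:+1/144 = 1/144
(3j)²=10/231 [(3 2 5; 0 0 0)], sign=-1
Σ_t [0,0]: t=0:+1/2880 = 1/2880
(3j)²=3/55 [(3 2 5; 2 2 -4)], sign=-1
⇒ 4πI² = 10/11
I = (+1)√(10/11/(4π)) = 0.26896683

0.268967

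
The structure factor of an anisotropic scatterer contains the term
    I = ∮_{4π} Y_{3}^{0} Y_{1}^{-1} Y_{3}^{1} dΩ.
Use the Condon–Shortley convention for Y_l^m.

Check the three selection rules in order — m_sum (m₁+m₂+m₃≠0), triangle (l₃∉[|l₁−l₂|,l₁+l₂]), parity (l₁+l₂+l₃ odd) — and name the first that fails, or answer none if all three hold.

m₁+m₂+m₃ = 0 − 1 + 1 = 0  ✓
triangle: |3−1|=2 ≤ l₃=3 ≤ 3+1=4  ✓
parity: l₁+l₂+l₃ = 7 is odd  ✗

parity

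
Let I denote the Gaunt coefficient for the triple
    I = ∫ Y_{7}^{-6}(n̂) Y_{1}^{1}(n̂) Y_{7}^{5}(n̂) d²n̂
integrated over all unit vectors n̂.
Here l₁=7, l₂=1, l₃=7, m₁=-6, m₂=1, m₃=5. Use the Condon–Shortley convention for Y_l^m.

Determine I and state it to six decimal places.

0.000000

Σlᵢ=15 odd — θ-integrand is odd under cosθ→−cosθ; I=0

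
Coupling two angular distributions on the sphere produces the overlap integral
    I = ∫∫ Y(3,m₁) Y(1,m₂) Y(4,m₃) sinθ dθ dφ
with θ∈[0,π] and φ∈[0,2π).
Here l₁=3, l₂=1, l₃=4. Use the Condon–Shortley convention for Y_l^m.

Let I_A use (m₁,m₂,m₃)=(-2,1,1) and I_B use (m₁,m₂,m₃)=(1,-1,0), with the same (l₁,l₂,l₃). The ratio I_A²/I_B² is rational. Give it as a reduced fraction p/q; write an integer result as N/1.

1/2

Same 3,1,4: normalisation and zero-m 3j drop out of the ratio.
A: Δ: 0! 6! 2! / 9! → 1/252; sum: t=0:+1/240 = 1/240; 3j²(3 1 4; -2 1 1) = Δ·Π!·Σ² = 1/84  (sign -1)
B: Δ: 0! 6! 2! / 9! → 1/252; sum: t=0:+1/96 = 1/96; 3j²(3 1 4; 1 -1 0) = Δ·Π!·Σ² = 1/42  (sign +1)
I_A²/I_B² = (1/84)/(1/42) = 1/2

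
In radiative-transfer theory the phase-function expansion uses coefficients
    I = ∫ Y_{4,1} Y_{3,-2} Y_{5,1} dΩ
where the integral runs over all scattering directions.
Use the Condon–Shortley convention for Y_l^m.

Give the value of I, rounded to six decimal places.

Rules hold: Σm=0, L=12 even, 1≤5≤7.
N = 9·7·11 = 693
Δ = 2!·6!·4!/13! = 1/180180
Racah Σ t=0..2: t=0:+1/576 t=1:−1/144 t=2:+1/576 = -1/288
⇒ 3j(4 3 5; 0 0 0)² = 20/1001, sgn +1
Racah Σ t=0..1: t=0:+1/432 t=1:−1/1152 = 5/3456
⇒ 3j(4 3 5; 1 -2 1)² = 625/36036, sgn +1
4πI² = N·(3j₀)²·(3jₘ)² = 3125/13013
I = +1·√(0.240144/4π) = 0.13823925

0.138239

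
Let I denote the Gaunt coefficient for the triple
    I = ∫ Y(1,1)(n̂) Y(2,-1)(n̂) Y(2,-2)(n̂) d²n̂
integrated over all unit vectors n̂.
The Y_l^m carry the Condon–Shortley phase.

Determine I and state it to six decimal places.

0.000000

Σmᵢ = -2 ≠ 0, so the φ-integral vanishes; I = 0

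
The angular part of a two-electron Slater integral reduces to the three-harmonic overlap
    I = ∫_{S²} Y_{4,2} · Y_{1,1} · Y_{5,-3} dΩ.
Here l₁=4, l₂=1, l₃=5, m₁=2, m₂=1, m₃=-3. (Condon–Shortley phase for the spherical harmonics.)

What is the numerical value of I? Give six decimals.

-0.259847

Rules hold: Σm=0, L=10 even, 3≤5≤5.
N = 9·3·11 = 297
Δ = 0!·8!·2!/11! = 1/495
Racah Σ t=0..0: t=0:+1/576 = 1/576
⇒ 3j(4 1 5; 0 0 0)² = 5/99, sgn -1
Racah Σ t=0..0: t=0:+1/2880 = 1/2880
⇒ 3j(4 1 5; 2 1 -3)² = 28/495, sgn +1
4πI² = N·(3j₀)²·(3jₘ)² = 28/33
I = -1·√(0.848485/4π) = -0.25984664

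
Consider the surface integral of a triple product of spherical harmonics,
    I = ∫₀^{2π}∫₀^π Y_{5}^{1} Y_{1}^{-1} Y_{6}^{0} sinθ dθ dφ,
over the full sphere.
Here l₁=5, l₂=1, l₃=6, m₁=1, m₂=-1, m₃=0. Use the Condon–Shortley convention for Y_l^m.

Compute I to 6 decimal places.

0.158246

Rules hold: Σm=0, L=12 even, 4≤6≤6.
N = 11·3·13 = 429
Δ = 0!·10!·2!/13! = 1/858
Racah Σ t=0..0: t=0:+1/14400 = 1/14400
⇒ 3j(5 1 6; 0 0 0)² = 6/143, sgn +1
Racah Σ t=0..0: t=0:+1/34560 = 1/34560
⇒ 3j(5 1 6; 1 -1 0)² = 5/286, sgn +1
4πI² = N·(3j₀)²·(3jₘ)² = 45/143
I = +1·√(0.314685/4π) = 0.15824621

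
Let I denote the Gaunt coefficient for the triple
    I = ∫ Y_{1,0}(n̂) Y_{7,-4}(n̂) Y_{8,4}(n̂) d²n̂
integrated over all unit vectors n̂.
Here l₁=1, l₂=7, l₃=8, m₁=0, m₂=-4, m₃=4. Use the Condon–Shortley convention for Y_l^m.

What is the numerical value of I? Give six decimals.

m-sum 0 ✓  L=16 even ✓  6≤8≤8 ✓
Π(2lᵢ+1) = 3×15×17 = 765
triangle coeff Δ(1,7,8) = 1/2040
Σ_t [0,0]: t=0:+1/25401600 = 1/25401600
(3j)²=8/255 [(1 7 8; 0 0 0)], sign=+1
Σ_t [0,0]: t=0:+1/239500800 = 1/239500800
(3j)²=2/85 [(1 7 8; 0 -4 4)], sign=+1
⇒ 4πI² = 48/85
I = (+1)√(48/85/(4π)) = 0.21198553

0.211986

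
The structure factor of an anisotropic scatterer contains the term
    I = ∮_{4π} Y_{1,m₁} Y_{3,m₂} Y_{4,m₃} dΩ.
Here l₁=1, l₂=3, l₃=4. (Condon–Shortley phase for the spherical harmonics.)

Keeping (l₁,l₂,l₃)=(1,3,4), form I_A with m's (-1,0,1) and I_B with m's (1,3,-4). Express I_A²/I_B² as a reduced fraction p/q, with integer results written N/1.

5/14

Shared (l₁,l₂,l₃)=(1,3,4): N and (l;000)² cancel in I_A²/I_B².
A: Δ = 0!·2!·6!/9! = 1/252; Racah Σ t=0..0: t=0:+1/72 = 1/72; ⇒ 3j(1 3 4; -1 0 1)² = 5/126, sgn -1
B: Δ = 0!·2!·6!/9! = 1/252; Racah Σ t=0..0: t=0:+1/1440 = 1/1440; ⇒ 3j(1 3 4; 1 3 -4)² = 1/9, sgn +1
I_A²/I_B² = (5/126)/(1/9) = 5/14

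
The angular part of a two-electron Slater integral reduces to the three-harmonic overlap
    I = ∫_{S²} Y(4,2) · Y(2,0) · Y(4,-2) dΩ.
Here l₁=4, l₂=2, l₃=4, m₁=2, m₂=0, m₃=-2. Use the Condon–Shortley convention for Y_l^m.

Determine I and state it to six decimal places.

0.065536

Checks pass: Σm=0; 10 even; l₃=4∈[2,6].
(2·4+1)(2·2+1)(2·4+1) = 405
Δ: 2! 6! 2! / 11! → 1/13860
sum: t=0:+1/192 t=1:−1/36 t=2:+1/192 = -5/288
3j²(4 2 4; 0 0 0) = Δ·Π!·Σ² = 20/693  (sign -1)
sum: t=0:+1/192 t=1:−1/120 t=2:+1/2880 = -1/360
3j²(4 2 4; 2 0 -2) = Δ·Π!·Σ² = 16/3465  (sign -1)
combine: 4πI² = 405·20/693·16/3465 = 320/5929
take √, sign +1: I = 0.06553591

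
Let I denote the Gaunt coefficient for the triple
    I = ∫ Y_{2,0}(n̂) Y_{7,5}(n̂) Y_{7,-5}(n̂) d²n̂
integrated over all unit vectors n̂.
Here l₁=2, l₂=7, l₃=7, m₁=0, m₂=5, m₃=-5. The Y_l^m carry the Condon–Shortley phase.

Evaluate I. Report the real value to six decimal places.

0.054230

Rules hold: Σm=0, L=16 even, 5≤7≤9.
N = 5·15·15 = 1125
Δ = 2!·2!·12!/17! = 1/185640
Racah Σ t=0..2: t=0:+1/2419200 t=1:−1/518400 t=2:+1/2419200 = -1/907200
⇒ 3j(2 7 7; 0 0 0)² = 56/3315, sgn +1
Racah Σ t=0..2: t=0:+1/1916006400 t=1:−1/39916800 t=2:+1/29030400 = 19/1916006400
⇒ 3j(2 7 7; 0 5 -5)² = 361/185640, sgn +1
4πI² = N·(3j₀)²·(3jₘ)² = 1805/48841
I = +1·√(0.0369567/4π) = 0.05423022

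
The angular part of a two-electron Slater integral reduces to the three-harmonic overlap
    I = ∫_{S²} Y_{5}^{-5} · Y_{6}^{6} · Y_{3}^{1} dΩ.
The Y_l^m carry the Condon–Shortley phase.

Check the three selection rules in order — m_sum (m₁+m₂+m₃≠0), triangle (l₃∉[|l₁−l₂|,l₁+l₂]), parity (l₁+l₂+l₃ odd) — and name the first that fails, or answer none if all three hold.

m_sum

m₁+m₂+m₃ = -5 + 6 + 1 = 2  ✗
triangle: |5−6|=1 ≤ l₃=3 ≤ 5+6=11
parity: l₁+l₂+l₃ = 14 is even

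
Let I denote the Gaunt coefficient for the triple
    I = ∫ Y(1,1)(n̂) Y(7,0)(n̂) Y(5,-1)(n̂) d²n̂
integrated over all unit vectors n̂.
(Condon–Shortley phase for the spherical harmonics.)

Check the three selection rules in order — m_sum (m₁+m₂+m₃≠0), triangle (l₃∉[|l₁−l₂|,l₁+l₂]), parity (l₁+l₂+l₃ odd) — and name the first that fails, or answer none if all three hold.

Σmᵢ = 0  ✓
l₃∈[|l₁−l₂|,l₁+l₂]=[6,8], have l₃=5  ✗
Σlᵢ = 13 ⇒ odd

triangle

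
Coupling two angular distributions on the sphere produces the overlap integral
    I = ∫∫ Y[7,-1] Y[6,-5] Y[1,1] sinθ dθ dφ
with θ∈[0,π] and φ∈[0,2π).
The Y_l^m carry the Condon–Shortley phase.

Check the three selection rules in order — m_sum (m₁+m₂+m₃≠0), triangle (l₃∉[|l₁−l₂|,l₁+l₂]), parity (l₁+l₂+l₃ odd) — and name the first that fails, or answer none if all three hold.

m_sum

Σmᵢ = -5  ✗
l₃∈[|l₁−l₂|,l₁+l₂]=[1,13], have l₃=1
Σlᵢ = 14 ⇒ even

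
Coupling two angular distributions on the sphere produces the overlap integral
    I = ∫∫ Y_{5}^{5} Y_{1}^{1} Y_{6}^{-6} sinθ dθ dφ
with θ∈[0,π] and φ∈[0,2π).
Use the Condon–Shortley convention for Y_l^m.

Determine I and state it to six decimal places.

0.331940

Rules hold: Σm=0, L=12 even, 4≤6≤6.
N = 11·3·13 = 429
Δ = 0!·10!·2!/13! = 1/858
Racah Σ t=0..0: t=0:+1/14400 = 1/14400
⇒ 3j(5 1 6; 0 0 0)² = 6/143, sgn +1
Racah Σ t=0..0: t=0:+1/7257600 = 1/7257600
⇒ 3j(5 1 6; 5 1 -6)² = 1/13, sgn +1
4πI² = N·(3j₀)²·(3jₘ)² = 18/13
I = +1·√(1.38462/4π) = 0.33194004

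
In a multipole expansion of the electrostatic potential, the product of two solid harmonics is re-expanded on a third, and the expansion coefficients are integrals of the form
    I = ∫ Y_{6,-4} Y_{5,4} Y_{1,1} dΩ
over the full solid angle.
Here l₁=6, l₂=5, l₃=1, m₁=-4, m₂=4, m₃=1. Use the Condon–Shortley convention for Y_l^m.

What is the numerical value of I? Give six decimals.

0.000000

m-sum = -4 + 4 + 1 = 1 ≠ 0 ⇒ I = 0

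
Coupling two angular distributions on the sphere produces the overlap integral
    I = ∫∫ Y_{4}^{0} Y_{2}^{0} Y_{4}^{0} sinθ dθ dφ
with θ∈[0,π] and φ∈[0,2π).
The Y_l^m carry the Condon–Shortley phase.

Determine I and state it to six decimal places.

Rules hold: Σm=0, L=10 even, 2≤4≤6.
N = 9·5·9 = 405
Δ = 2!·6!·2!/11! = 1/13860
Racah Σ t=0..2: t=0:+1/192 t=1:−1/36 t=2:+1/192 = -5/288
⇒ 3j(4 2 4; 0 0 0)² = 20/693, sgn -1
(m-triple is (0,0,0) — same symbol as above.)
4πI² = N·(3j₀)²·(3jₘ)² = 2000/5929
I = +1·√(0.337325/4π) = 0.16383977

0.163840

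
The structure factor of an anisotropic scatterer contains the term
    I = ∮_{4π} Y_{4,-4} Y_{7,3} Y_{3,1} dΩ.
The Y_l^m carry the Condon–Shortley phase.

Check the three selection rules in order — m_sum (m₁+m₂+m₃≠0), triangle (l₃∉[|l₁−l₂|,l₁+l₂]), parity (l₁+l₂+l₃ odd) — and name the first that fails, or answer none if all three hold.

none

Σmᵢ = 0  ✓
l₃∈[|l₁−l₂|,l₁+l₂]=[3,11], have l₃=3  ✓
Σlᵢ = 14 ⇒ even  ✓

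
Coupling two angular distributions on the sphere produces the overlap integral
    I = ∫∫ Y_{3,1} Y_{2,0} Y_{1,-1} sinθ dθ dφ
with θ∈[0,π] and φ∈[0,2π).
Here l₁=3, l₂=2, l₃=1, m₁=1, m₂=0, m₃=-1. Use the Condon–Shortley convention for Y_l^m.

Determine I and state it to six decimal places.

m-sum 0 ✓  L=6 even ✓  1≤1≤5 ✓
Π(2lᵢ+1) = 7×5×3 = 105
triangle coeff Δ(3,2,1) = 1/105
Σ_t [2,2]: t=2:+1/4 = 1/4
(3j)²=3/35 [(3 2 1; 0 0 0)], sign=-1
Σ_t [2,2]: t=2:+1/8 = 1/8
(3j)²=2/35 [(3 2 1; 1 0 -1)], sign=+1
⇒ 4πI² = 18/35
I = (-1)√(18/35/(4π)) = -0.20230066

-0.202301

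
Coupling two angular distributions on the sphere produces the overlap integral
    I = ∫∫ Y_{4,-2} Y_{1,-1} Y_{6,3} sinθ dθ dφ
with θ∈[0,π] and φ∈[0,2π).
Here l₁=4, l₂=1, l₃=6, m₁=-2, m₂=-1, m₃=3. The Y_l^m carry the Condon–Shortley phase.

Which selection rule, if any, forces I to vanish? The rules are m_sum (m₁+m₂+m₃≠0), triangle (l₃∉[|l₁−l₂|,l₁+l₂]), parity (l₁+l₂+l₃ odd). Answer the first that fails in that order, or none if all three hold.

Σmᵢ = 0  ✓
l₃∈[|l₁−l₂|,l₁+l₂]=[3,5], have l₃=6  ✗
Σlᵢ = 11 ⇒ odd

triangle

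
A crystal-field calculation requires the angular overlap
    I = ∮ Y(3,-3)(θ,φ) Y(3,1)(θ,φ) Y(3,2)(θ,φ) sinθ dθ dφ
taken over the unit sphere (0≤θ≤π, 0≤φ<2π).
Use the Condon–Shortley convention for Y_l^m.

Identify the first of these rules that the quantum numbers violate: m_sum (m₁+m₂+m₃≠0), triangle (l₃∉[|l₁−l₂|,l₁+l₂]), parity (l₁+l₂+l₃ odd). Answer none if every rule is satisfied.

parity

azimuthal sum: -3 + 1 + 2 = 0  ✓
0 ≤ 3 ≤ 6 (triangle on l)  ✓
L = 3 + 3 + 3 = 9 (odd)  ✗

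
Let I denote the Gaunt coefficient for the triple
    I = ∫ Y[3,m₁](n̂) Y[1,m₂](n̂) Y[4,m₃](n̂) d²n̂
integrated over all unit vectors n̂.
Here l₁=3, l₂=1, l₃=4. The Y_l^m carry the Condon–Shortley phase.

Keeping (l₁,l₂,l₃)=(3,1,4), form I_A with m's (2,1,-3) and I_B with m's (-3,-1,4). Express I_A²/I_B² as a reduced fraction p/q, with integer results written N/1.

Same 3,1,4: normalisation and zero-m 3j drop out of the ratio.
A: Δ: 0! 6! 2! / 9! → 1/252; sum: t=0:+1/240 = 1/240; 3j²(3 1 4; 2 1 -3) = Δ·Π!·Σ² = 1/12  (sign -1)
B: Δ: 0! 6! 2! / 9! → 1/252; sum: t=0:+1/1440 = 1/1440; 3j²(3 1 4; -3 -1 4) = Δ·Π!·Σ² = 1/9  (sign +1)
I_A²/I_B² = (1/12)/(1/9) = 3/4

3/4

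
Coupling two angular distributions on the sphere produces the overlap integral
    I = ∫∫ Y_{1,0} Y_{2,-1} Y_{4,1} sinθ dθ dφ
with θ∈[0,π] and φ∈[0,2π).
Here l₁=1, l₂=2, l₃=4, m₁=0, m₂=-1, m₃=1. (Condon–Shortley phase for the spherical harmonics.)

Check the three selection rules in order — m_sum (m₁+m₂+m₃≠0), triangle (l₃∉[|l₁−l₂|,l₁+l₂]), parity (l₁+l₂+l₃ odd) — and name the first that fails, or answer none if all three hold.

triangle

m₁+m₂+m₃ = 0 − 1 + 1 = 0  ✓
triangle: |1−2|=1 ≤ l₃=4 ≤ 1+2=3  ✗
parity: l₁+l₂+l₃ = 7 is odd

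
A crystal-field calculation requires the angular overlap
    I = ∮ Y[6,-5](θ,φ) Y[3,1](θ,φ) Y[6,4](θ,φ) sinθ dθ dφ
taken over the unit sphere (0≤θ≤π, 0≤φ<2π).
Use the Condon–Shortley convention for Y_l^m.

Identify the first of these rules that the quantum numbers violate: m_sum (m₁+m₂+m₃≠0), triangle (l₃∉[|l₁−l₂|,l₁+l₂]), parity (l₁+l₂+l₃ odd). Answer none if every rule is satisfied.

Σmᵢ = 0  ✓
l₃∈[|l₁−l₂|,l₁+l₂]=[3,9], have l₃=6  ✓
Σlᵢ = 15 ⇒ odd  ✗

parity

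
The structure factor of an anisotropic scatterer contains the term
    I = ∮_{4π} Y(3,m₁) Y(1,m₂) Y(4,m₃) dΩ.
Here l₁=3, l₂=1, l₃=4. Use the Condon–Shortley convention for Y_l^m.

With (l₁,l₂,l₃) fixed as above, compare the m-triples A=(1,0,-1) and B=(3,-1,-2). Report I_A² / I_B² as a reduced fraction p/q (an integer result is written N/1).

Shared (l₁,l₂,l₃)=(3,1,4): N and (l;000)² cancel in I_A²/I_B².
A: Δ = 0!·6!·2!/9! = 1/252; Racah Σ t=0..0: t=0:+1/48 = 1/48; ⇒ 3j(3 1 4; 1 0 -1)² = 5/84, sgn -1
B: Δ = 0!·6!·2!/9! = 1/252; Racah Σ t=0..0: t=0:+1/1440 = 1/1440; ⇒ 3j(3 1 4; 3 -1 -2)² = 1/252, sgn +1
I_A²/I_B² = (5/84)/(1/252) = 15/1

15/1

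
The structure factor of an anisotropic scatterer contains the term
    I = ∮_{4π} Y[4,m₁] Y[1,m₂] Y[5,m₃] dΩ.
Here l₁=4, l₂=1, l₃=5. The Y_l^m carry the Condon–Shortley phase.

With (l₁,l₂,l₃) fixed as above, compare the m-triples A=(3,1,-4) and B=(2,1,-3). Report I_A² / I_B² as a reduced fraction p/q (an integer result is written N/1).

l's match ⇒ only the (l;m) 3-j factors differ between A and B.
A: triangle coeff Δ(4,1,5) = 1/495; Σ_t [0,0]: t=0:+1/10080 = 1/10080; (3j)²=4/55 [(4 1 5; 3 1 -4)], sign=-1
B: triangle coeff Δ(4,1,5) = 1/495; Σ_t [0,0]: t=0:+1/2880 = 1/2880; (3j)²=28/495 [(4 1 5; 2 1 -3)], sign=+1
I_A²/I_B² = (4/55)/(28/495) = 9/7

9/7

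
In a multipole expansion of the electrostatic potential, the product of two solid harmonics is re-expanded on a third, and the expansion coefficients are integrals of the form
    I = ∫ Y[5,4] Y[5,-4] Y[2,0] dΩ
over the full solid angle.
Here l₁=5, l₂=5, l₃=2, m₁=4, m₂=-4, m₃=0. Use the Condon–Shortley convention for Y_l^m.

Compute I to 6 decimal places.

Rules hold: Σm=0, L=12 even, 0≤2≤10.
N = 11·11·5 = 605
Δ = 8!·2!·2!/13! = 1/38610
Racah Σ t=3..5: t=3:−1/2880 t=4:+1/576 t=5:−1/2880 = 1/960
⇒ 3j(5 5 2; 0 0 0)² = 10/429, sgn +1
Racah Σ t=0..1: t=0:+1/40320 t=1:−1/20160 = -1/40320
⇒ 3j(5 5 2; 4 -4 0)² = 6/715, sgn -1
4πI² = N·(3j₀)²·(3jₘ)² = 20/169
I = -1·√(0.118343/4π) = -0.09704356

-0.097044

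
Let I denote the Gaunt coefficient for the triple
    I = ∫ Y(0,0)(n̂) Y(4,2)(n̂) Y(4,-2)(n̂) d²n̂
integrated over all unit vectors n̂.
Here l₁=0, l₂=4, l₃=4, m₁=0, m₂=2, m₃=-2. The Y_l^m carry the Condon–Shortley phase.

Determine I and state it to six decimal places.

0.282095

Checks pass: Σm=0; 8 even; l₃=4∈[4,4].
(2·0+1)(2·4+1)(2·4+1) = 81
Δ: 0! 0! 8! / 9! → 1/9
sum: t=0:+1/576 = 1/576
3j²(0 4 4; 0 0 0) = Δ·Π!·Σ² = 1/9  (sign +1)
sum: t=0:+1/1440 = 1/1440
3j²(0 4 4; 0 2 -2) = Δ·Π!·Σ² = 1/9  (sign +1)
combine: 4πI² = 81·1/9·1/9 = 1/1
take √, sign +1: I = 0.28209479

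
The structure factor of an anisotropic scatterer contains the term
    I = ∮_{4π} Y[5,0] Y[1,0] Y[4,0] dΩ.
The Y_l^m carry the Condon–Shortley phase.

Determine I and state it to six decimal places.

Checks pass: Σm=0; 10 even; l₃=4∈[4,6].
(2·5+1)(2·1+1)(2·4+1) = 297
Δ: 2! 8! 0! / 11! → 1/495
sum: t=1:−1/576 = -1/576
3j²(5 1 4; 0 0 0) = Δ·Π!·Σ² = 5/99  (sign -1)
(m-triple is (0,0,0) — same symbol as above.)
combine: 4πI² = 297·5/99·5/99 = 25/33
take √, sign +1: I = 0.24553200

0.245532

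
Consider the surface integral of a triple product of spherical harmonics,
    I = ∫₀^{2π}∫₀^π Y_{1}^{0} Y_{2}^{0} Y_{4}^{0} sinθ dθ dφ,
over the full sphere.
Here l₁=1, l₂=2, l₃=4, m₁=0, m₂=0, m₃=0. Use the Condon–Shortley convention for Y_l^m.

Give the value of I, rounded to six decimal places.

triangle: need 1≤l₃≤3, have 4; I=0

0.000000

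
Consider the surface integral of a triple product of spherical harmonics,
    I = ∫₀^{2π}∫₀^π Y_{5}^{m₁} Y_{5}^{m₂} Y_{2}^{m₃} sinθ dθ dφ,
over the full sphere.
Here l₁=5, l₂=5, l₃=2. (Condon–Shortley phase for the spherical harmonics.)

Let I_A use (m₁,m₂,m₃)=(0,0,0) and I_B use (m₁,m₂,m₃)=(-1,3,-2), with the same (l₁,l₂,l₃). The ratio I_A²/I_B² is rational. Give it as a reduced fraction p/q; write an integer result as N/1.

Shared (l₁,l₂,l₃)=(5,5,2): N and (l;000)² cancel in I_A²/I_B².
A: Δ = 8!·2!·2!/13! = 1/38610; Racah Σ t=3..5: t=3:−1/2880 t=4:+1/576 t=5:−1/2880 = 1/960; ⇒ 3j(5 5 2; 0 0 0)² = 10/429, sgn +1
B: Δ = 8!·2!·2!/13! = 1/38610; Racah Σ t=6..6: t=6:+1/5760 = 1/5760; ⇒ 3j(5 5 2; -1 3 -2)² = 56/2145, sgn +1
I_A²/I_B² = (10/429)/(56/2145) = 25/28

25/28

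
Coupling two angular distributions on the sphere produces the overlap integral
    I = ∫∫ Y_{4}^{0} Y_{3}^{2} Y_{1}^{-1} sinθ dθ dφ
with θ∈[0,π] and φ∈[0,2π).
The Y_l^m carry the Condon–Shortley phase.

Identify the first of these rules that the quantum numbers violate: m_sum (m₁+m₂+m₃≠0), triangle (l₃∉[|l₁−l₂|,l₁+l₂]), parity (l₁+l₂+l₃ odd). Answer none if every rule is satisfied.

m_sum

m₁+m₂+m₃ = 0 + 2 − 1 = 1  ✗
triangle: |4−3|=1 ≤ l₃=1 ≤ 4+3=7
parity: l₁+l₂+l₃ = 8 is even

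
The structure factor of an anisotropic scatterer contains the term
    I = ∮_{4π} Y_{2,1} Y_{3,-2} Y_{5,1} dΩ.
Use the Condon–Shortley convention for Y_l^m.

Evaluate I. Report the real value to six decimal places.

m-sum 0 ✓  L=10 even ✓  1≤5≤5 ✓
Π(2lᵢ+1) = 5×7×11 = 385
triangle coeff Δ(2,3,5) = 1/2310
Σ_t [0,0]: t=0:+1/144 = 1/144
(3j)²=10/231 [(2 3 5; 0 0 0)], sign=-1
Σ_t [0,0]: t=0:+1/720 = 1/720
(3j)²=4/385 [(2 3 5; 1 -2 1)], sign=+1
⇒ 4πI² = 40/231
I = (-1)√(40/231/(4π)) = -0.11738675

-0.117387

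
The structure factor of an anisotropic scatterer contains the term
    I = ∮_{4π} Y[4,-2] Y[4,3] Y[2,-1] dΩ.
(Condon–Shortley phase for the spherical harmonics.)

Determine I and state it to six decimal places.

-0.187702

Rules hold: Σm=0, L=10 even, 0≤2≤8.
N = 9·9·5 = 405
Δ = 6!·2!·2!/11! = 1/13860
Racah Σ t=2..4: t=2:+1/192 t=3:−1/36 t=4:+1/192 = -5/288
⇒ 3j(4 4 2; 0 0 0)² = 20/693, sgn -1
Racah Σ t=5..6: t=5:−1/240 t=6:+1/1440 = -1/288
⇒ 3j(4 4 2; -2 3 -1)² = 5/132, sgn +1
4πI² = N·(3j₀)²·(3jₘ)² = 375/847
I = -1·√(0.442739/4π) = -0.18770204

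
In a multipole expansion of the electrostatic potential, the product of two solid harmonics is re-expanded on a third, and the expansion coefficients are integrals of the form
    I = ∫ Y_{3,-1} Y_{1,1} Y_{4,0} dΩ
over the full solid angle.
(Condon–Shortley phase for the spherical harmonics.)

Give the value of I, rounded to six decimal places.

Checks pass: Σm=0; 8 even; l₃=4∈[2,4].
(2·3+1)(2·1+1)(2·4+1) = 189
Δ: 0! 6! 2! / 9! → 1/252
sum: t=0:+1/36 = 1/36
3j²(3 1 4; 0 0 0) = Δ·Π!·Σ² = 4/63  (sign +1)
sum: t=0:+1/96 = 1/96
3j²(3 1 4; -1 1 0) = Δ·Π!·Σ² = 1/42  (sign +1)
combine: 4πI² = 189·4/63·1/42 = 2/7
take √, sign +1: I = 0.15078601

0.150786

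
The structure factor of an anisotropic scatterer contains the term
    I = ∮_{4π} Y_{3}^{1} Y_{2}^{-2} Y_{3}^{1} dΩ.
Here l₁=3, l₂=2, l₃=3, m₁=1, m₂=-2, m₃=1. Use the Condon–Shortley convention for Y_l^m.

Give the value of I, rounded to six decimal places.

Rules hold: Σm=0, L=8 even, 1≤3≤5.
N = 7·5·7 = 245
Δ = 2!·4!·2!/9! = 1/3780
Racah Σ t=0..2: t=0:+1/24 t=1:−1/4 t=2:+1/24 = -1/6
⇒ 3j(3 2 3; 0 0 0)² = 4/105, sgn +1
Racah Σ t=0..0: t=0:+1/16 = 1/16
⇒ 3j(3 2 3; 1 -2 1)² = 2/35, sgn +1
4πI² = N·(3j₀)²·(3jₘ)² = 8/15
I = +1·√(0.533333/4π) = 0.20601291

0.206013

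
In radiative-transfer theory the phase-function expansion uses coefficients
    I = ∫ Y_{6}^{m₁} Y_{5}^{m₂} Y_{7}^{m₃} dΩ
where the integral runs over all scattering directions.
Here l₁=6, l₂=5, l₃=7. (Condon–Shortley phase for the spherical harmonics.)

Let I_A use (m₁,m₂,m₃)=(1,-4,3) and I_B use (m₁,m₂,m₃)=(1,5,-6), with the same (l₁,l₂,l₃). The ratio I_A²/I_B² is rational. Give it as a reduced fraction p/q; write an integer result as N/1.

49/715

Same 6,5,7: normalisation and zero-m 3j drop out of the ratio.
A: Δ: 4! 8! 6! / 19! → 1/174594420; sum: t=0:+1/2073600 t=1:−1/2488320 = 1/12441600; 3j²(6 5 7; 1 -4 3) = Δ·Π!·Σ² = 98/138567  (sign +1)
B: Δ: 4! 8! 6! / 19! → 1/174594420; sum: t=4:+1/87091200 = 1/87091200; 3j²(6 5 7; 1 5 -6) = Δ·Π!·Σ² = 10/969  (sign -1)
I_A²/I_B² = (98/138567)/(10/969) = 49/715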